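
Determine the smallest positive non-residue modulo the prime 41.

3

(2/41) = +1, so 2 is a residue.
(3/41) = −1, so 3 is the smallest positive non-residue mod 41.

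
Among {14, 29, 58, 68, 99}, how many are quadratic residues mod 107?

(14/107) = +1 → QR.
(29/107) = +1 → QR.
(58/107) = -1 → non-residue.
(68/107) = -1 → non-residue.
(99/107) = +1 → QR.
Total quadratic residues among the 5: 3.

3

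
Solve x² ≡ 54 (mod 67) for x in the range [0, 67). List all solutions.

11, 56

Since 67 ≡ 3 (mod 4), a square root of 54 is 54^((67+1)/4) = 54^17 mod 67.
Repeated squaring: 54^2≡35, 54^4≡19, 54^8≡26, 54^16≡6 (mod 67).
54^17 = 54^(16+1) ≡ 56 (mod 67).
Check: 56² = 3136 ≡ 54 (mod 67). The two roots are 11 and 56.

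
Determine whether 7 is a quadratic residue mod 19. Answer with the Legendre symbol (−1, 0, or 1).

1

Euler's criterion: (7/19) ≡ 7^9 (mod 19).
7^2 ≡ 11 (mod 19)
7^4 ≡ 7 (mod 19)
7^8 ≡ 11 (mod 19)
7^9 = 7^(8+1) ≡ 1 (mod 19).
Result is 1, so (7/19) = 1.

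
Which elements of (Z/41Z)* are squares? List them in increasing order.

1,2,4,5,8,9,10,16,18,20,21,23,25,31,32,33,36,37,39,40

Square k = 1,…,20 (k and 41−k give the same square):
1²=1, 2²=4, 3²=9, 4²=16, 5²=25, 6²=36, 7²≡8, 8²≡23, 9²≡40, 10²≡18, 11²≡39, 12²≡21, 13²≡5, 14²≡32, 15²≡20, 16²≡10, 17²≡2, 18²≡37, 19²≡33, 20²≡31 (mod 41).
So the quadratic residues mod 41 are {1, 2, 4, 5, 8, 9, 10, 16, 18, 20, 21, 23, 25, 31, 32, 33, 36, 37, 39, 40}.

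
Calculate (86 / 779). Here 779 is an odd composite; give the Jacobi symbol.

Pull out 2: since 779 ≡ 3 (mod 8), (2/779) = -1.
Reciprocity: 43 ≡ 3 and 779 ≡ 3 (mod 4), so (43/779) = −(779/43).
Reduce top mod 43: now compute (5/43).
Reciprocity: 5 ≡ 1 and 43 ≡ 3 (mod 4), so (5/43) = +(43/5).
Reduce top mod 5: now compute (3/5).
Reciprocity: 3 ≡ 3 and 5 ≡ 1 (mod 4), so (3/5) = +(5/3).
Reduce top mod 3: now compute (2/3).
Pull out 2: since 3 ≡ 3 (mod 8), (2/3) = -1.
Reached (1/3) = 1. Collecting the sign flips along the way, the symbol is -1.

-1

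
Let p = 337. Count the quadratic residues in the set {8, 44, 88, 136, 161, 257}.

(8/337) = +1 → QR.
(44/337) = -1 → non-residue.
(88/337) = -1 → non-residue.
(136/337) = -1 → non-residue.
(161/337) = -1 → non-residue.
(257/337) = -1 → non-residue.
Total quadratic residues among the 6: 1.

1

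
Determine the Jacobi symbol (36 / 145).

1

Pull out 2^2: since 145 ≡ 1 (mod 8), (2/145) = +1, so (2/145)^2 = +1.
Reciprocity: 9 ≡ 1 and 145 ≡ 1 (mod 4), so (9/145) = +(145/9).
Reduce top mod 9: now compute (1/9).
Reached (1/9) = 1. Collecting the sign flips along the way, the symbol is +1.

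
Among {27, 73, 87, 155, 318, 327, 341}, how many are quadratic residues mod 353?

(27/353) = -1 → non-residue.
(73/353) = +1 → QR.
(87/353) = -1 → non-residue.
(155/353) = +1 → QR.
(318/353) = +1 → QR.
(327/353) = -1 → non-residue.
(341/353) = -1 → non-residue.
Total quadratic residues among the 7: 3.

3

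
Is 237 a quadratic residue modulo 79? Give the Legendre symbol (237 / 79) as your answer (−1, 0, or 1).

0

First reduce: 237 ≡ 0 (mod 79).
Top reduces to 0: gcd > 1, so the symbol is 0.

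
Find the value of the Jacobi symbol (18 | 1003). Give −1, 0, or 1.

-1

Pull out 2: since 1003 ≡ 3 (mod 8), (2/1003) = -1.
Reciprocity: 9 ≡ 1 and 1003 ≡ 3 (mod 4), so (9/1003) = +(1003/9).
Reduce top mod 9: now compute (4/9).
Pull out 2^2: since 9 ≡ 1 (mod 8), (2/9) = +1, so (2/9)^2 = +1.
Reached (1/9) = 1. Collecting the sign flips along the way, the symbol is -1.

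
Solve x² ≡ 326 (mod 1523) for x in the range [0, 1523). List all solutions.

43, 1480

Since 1523 ≡ 3 (mod 4), a square root of 326 is 326^((1523+1)/4) = 326^381 mod 1523.
Repeated squaring: 326^2≡1189, 326^4≡377, 326^8≡490, 326^16≡989, 326^32≡355, 326^64≡1139, 326^128≡1248, 326^256≡998 (mod 1523).
326^381 = 326^(256+64+32+16+8+4+1) ≡ 43 (mod 1523).
Check: 43² = 1849 ≡ 326 (mod 1523). The two roots are 43 and 1480.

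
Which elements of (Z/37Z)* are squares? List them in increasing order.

1 3 4 7 9 10 11 12 16 21 25 26 27 28 30 33 34 36

Square k = 1,…,18 (k and 37−k give the same square):
1²=1, 2²=4, 3²=9, 4²=16, 5²=25, 6²=36, 7²≡12, 8²≡27, 9²≡7, 10²≡26, 11²≡10, 12²≡33, 13²≡21, 14²≡11, 15²≡3, 16²≡34, 17²≡30, 18²≡28 (mod 37).
So the quadratic residues mod 37 are {1, 3, 4, 7, 9, 10, 11, 12, 16, 21, 25, 26, 27, 28, 30, 33, 34, 36}.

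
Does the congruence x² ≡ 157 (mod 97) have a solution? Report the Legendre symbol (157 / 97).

First reduce: 157 ≡ 60 (mod 97).
Pull out 2^2: since 97 ≡ 1 (mod 8), (2/97) = +1, so (2/97)^2 = +1.
Reciprocity: 15 ≡ 3 and 97 ≡ 1 (mod 4), so (15/97) = +(97/15).
Reduce top mod 15: now compute (7/15).
Reciprocity: 7 ≡ 3 and 15 ≡ 3 (mod 4), so (7/15) = −(15/7).
Reduce top mod 7: now compute (1/7).
Reached (1/7) = 1. Collecting the sign flips along the way, the symbol is -1.

-1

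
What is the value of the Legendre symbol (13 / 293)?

Reciprocity: 13 ≡ 1 and 293 ≡ 1 (mod 4), so (13/293) = +(293/13).
Reduce top mod 13: now compute (7/13).
Reciprocity: 7 ≡ 3 and 13 ≡ 1 (mod 4), so (7/13) = +(13/7).
Reduce top mod 7: now compute (6/7).
Pull out 2: since 7 ≡ 7 (mod 8), (2/7) = +1.
Reciprocity: 3 ≡ 3 and 7 ≡ 3 (mod 4), so (3/7) = −(7/3).
Reduce top mod 3: now compute (1/3).
Reached (1/3) = 1. Collecting the sign flips along the way, the symbol is -1.

-1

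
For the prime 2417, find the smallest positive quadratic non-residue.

3

(2/2417) = +1, so 2 is a residue.
(3/2417) = −1, so 3 is the smallest positive non-residue mod 2417.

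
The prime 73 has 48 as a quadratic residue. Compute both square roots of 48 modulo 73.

11, 62

73 ≡ 1 (mod 4), so we find a root by search.
Trying successive values, 11² = 121 ≡ 48 (mod 73). The other root is 73 − 11 = 62.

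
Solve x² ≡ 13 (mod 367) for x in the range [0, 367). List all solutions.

115, 252

Since 367 ≡ 3 (mod 4), a square root of 13 is 13^((367+1)/4) = 13^92 mod 367.
Repeated squaring: 13^2≡169, 13^4≡302, 13^8≡188, 13^16≡112, 13^32≡66, 13^64≡319 (mod 367).
13^92 = 13^(64+16+8+4) ≡ 252 (mod 367).
Check: 252² = 63504 ≡ 13 (mod 367). The two roots are 115 and 252.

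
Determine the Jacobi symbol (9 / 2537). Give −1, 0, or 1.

1

Reciprocity: 9 ≡ 1 and 2537 ≡ 1 (mod 4), so (9/2537) = +(2537/9).
Reduce top mod 9: now compute (8/9).
Pull out 2^3: since 9 ≡ 1 (mod 8), (2/9) = +1, so (2/9)^3 = +1.
Reached (1/9) = 1. Collecting the sign flips along the way, the symbol is +1.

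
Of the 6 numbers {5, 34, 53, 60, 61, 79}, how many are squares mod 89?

4

(5/89) = +1 → QR.
(34/89) = +1 → QR.
(53/89) = +1 → QR.
(60/89) = -1 → non-residue.
(61/89) = -1 → non-residue.
(79/89) = +1 → QR.
Total quadratic residues among the 6: 4.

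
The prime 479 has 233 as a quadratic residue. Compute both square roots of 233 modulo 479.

Since 479 ≡ 3 (mod 4), a square root of 233 is 233^((479+1)/4) = 233^120 mod 479.
Repeated squaring: 233^2≡162, 233^4≡378, 233^8≡142, 233^16≡46, 233^32≡200, 233^64≡243 (mod 479).
233^120 = 233^(64+32+16+8) ≡ 345 (mod 479).
Check: 345² = 119025 ≡ 233 (mod 479). The two roots are 134 and 345.

134, 345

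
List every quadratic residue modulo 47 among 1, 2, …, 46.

Square k = 1,…,23 (k and 47−k give the same square):
1²=1, 2²=4, 3²=9, 4²=16, 5²=25, 6²=36, 7²≡2, 8²≡17, 9²≡34, 10²≡6, 11²≡27, 12²≡3, 13²≡28, 14²≡8, 15²≡37, 16²≡21, 17²≡7, 18²≡42, 19²≡32, 20²≡24, 21²≡18, 22²≡14, 23²≡12 (mod 47).
So the quadratic residues mod 47 are {1, 2, 3, 4, 6, 7, 8, 9, 12, 14, 16, 17, 18, 21, 24, 25, 27, 28, 32, 34, 36, 37, 42}.

1,2,3,4,6,7,8,9,12,14,16,17,18,21,24,25,27,28,32,34,36,37,42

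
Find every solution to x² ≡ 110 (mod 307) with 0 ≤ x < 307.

73, 234

Since 307 ≡ 3 (mod 4), a square root of 110 is 110^((307+1)/4) = 110^77 mod 307.
Repeated squaring: 110^2≡127, 110^4≡165, 110^8≡209, 110^16≡87, 110^32≡201, 110^64≡184 (mod 307).
110^77 = 110^(64+8+4+1) ≡ 234 (mod 307).
Check: 234² = 54756 ≡ 110 (mod 307). The two roots are 73 and 234.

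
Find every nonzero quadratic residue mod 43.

Square k = 1,…,21 (k and 43−k give the same square):
1²=1, 2²=4, 3²=9, 4²=16, 5²=25, 6²=36, 7²≡6, 8²≡21, 9²≡38, 10²≡14, 11²≡35, 12²≡15, 13²≡40, 14²≡24, 15²≡10, 16²≡41, 17²≡31, 18²≡23, 19²≡17, 20²≡13, 21²≡11 (mod 43).
So the quadratic residues mod 43 are {1, 4, 6, 9, 10, 11, 13, 14, 15, 16, 17, 21, 23, 24, 25, 31, 35, 36, 38, 40, 41}.

1, 4, 6, 9, 10, 11, 13, 14, 15, 16, 17, 21, 23, 24, 25, 31, 35, 36, 38, 40, 41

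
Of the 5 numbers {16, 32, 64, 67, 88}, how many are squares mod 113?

4

(16/113) = +1 → QR.
(32/113) = +1 → QR.
(64/113) = +1 → QR.
(67/113) = -1 → non-residue.
(88/113) = +1 → QR.
Total quadratic residues among the 5: 4.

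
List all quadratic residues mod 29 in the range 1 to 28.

Square k = 1,…,14 (k and 29−k give the same square):
1²=1, 2²=4, 3²=9, 4²=16, 5²=25, 6²≡7, 7²≡20, 8²≡6, 9²≡23, 10²≡13, 11²≡5, 12²≡28, 13²≡24, 14²≡22 (mod 29).
So the quadratic residues mod 29 are {1, 4, 5, 6, 7, 9, 13, 16, 20, 22, 23, 24, 25, 28}.

1,4,5,6,7,9,13,16,20,22,23,24,25,28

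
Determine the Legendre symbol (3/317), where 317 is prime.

-1

Euler's criterion: (3/317) ≡ 3^158 (mod 317).
3^2 ≡ 9 (mod 317)
3^4 ≡ 81 (mod 317)
3^8 ≡ 221 (mod 317)
3^16 ≡ 23 (mod 317)
3^32 ≡ 212 (mod 317)
3^64 ≡ 247 (mod 317)
3^128 ≡ 145 (mod 317)
3^158 = 3^(128+16+8+4+2) ≡ 316 (mod 317).
Result is 316 ≡ −1, so (3/317) = −1.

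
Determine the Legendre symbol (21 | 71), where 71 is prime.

-1

Reciprocity: 21 ≡ 1 and 71 ≡ 3 (mod 4), so (21/71) = +(71/21).
Reduce top mod 21: now compute (8/21).
Pull out 2^3: since 21 ≡ 5 (mod 8), (2/21) = -1, so (2/21)^3 = -1.
Reached (1/21) = 1. Collecting the sign flips along the way, the symbol is -1.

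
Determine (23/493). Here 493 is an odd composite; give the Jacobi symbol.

Reciprocity: 23 ≡ 3 and 493 ≡ 1 (mod 4), so (23/493) = +(493/23).
Reduce top mod 23: now compute (10/23).
Pull out 2: since 23 ≡ 7 (mod 8), (2/23) = +1.
Reciprocity: 5 ≡ 1 and 23 ≡ 3 (mod 4), so (5/23) = +(23/5).
Reduce top mod 5: now compute (3/5).
Reciprocity: 3 ≡ 3 and 5 ≡ 1 (mod 4), so (3/5) = +(5/3).
Reduce top mod 3: now compute (2/3).
Pull out 2: since 3 ≡ 3 (mod 8), (2/3) = -1.
Reached (1/3) = 1. Collecting the sign flips along the way, the symbol is -1.

-1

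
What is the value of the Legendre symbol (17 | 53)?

Reciprocity: 17 ≡ 1 and 53 ≡ 1 (mod 4), so (17/53) = +(53/17).
Reduce top mod 17: now compute (2/17).
Pull out 2: since 17 ≡ 1 (mod 8), (2/17) = +1.
Reached (1/17) = 1. Collecting the sign flips along the way, the symbol is +1.

1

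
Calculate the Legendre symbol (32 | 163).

-1

Pull out 2^5: since 163 ≡ 3 (mod 8), (2/163) = -1, so (2/163)^5 = -1.
Reached (1/163) = 1. Collecting the sign flips along the way, the symbol is -1.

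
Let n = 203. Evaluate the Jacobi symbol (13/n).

Reciprocity: 13 ≡ 1 and 203 ≡ 3 (mod 4), so (13/203) = +(203/13).
Reduce top mod 13: now compute (8/13).
Pull out 2^3: since 13 ≡ 5 (mod 8), (2/13) = -1, so (2/13)^3 = -1.
Reached (1/13) = 1. Collecting the sign flips along the way, the symbol is -1.

-1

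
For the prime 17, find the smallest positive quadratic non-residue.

(2/17) = +1, so 2 is a residue.
(3/17) = −1, so 3 is the smallest positive non-residue mod 17.

3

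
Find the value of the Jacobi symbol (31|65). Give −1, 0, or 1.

-1

Reciprocity: 31 ≡ 3 and 65 ≡ 1 (mod 4), so (31/65) = +(65/31).
Reduce top mod 31: now compute (3/31).
Reciprocity: 3 ≡ 3 and 31 ≡ 3 (mod 4), so (3/31) = −(31/3).
Reduce top mod 3: now compute (1/3).
Reached (1/3) = 1. Collecting the sign flips along the way, the symbol is -1.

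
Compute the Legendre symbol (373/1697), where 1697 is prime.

-1

Reciprocity: 373 ≡ 1 and 1697 ≡ 1 (mod 4), so (373/1697) = +(1697/373).
Reduce top mod 373: now compute (205/373).
Reciprocity: 205 ≡ 1 and 373 ≡ 1 (mod 4), so (205/373) = +(373/205).
Reduce top mod 205: now compute (168/205).
Pull out 2^3: since 205 ≡ 5 (mod 8), (2/205) = -1, so (2/205)^3 = -1.
Reciprocity: 21 ≡ 1 and 205 ≡ 1 (mod 4), so (21/205) = +(205/21).
Reduce top mod 21: now compute (16/21).
Pull out 2^4: since 21 ≡ 5 (mod 8), (2/21) = -1, so (2/21)^4 = +1.
Reached (1/21) = 1. Collecting the sign flips along the way, the symbol is -1.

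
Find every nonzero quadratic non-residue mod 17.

Square k = 1,…,8 (k and 17−k give the same square):
1²=1, 2²=4, 3²=9, 4²=16, 5²≡8, 6²≡2, 7²≡15, 8²≡13 (mod 17).
The residues are {1, 2, 4, 8, 9, 13, 15, 16}; the non-residues are the remaining 8 nonzero classes.

3, 5, 6, 7, 10, 11, 12, 14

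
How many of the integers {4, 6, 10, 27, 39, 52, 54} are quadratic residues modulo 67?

(4/67) = +1 → QR.
(6/67) = +1 → QR.
(10/67) = +1 → QR.
(27/67) = -1 → non-residue.
(39/67) = +1 → QR.
(52/67) = -1 → non-residue.
(54/67) = +1 → QR.
Total quadratic residues among the 7: 5.

5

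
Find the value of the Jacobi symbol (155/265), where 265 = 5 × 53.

0

Reciprocity: 155 ≡ 3 and 265 ≡ 1 (mod 4), so (155/265) = +(265/155).
Reduce top mod 155: now compute (110/155).
Pull out 2: since 155 ≡ 3 (mod 8), (2/155) = -1.
Reciprocity: 55 ≡ 3 and 155 ≡ 3 (mod 4), so (55/155) = −(155/55).
Reduce top mod 55: now compute (45/55).
Reciprocity: 45 ≡ 1 and 55 ≡ 3 (mod 4), so (45/55) = +(55/45).
Reduce top mod 45: now compute (10/45).
Pull out 2: since 45 ≡ 5 (mod 8), (2/45) = -1.
Reciprocity: 5 ≡ 1 and 45 ≡ 1 (mod 4), so (5/45) = +(45/5).
Reduce top mod 5: now compute (0/5).
Top reduces to 0: gcd > 1, so the symbol is 0.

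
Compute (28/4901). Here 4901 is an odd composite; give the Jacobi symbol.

1

Pull out 2^2: since 4901 ≡ 5 (mod 8), (2/4901) = -1, so (2/4901)^2 = +1.
Reciprocity: 7 ≡ 3 and 4901 ≡ 1 (mod 4), so (7/4901) = +(4901/7).
Reduce top mod 7: now compute (1/7).
Reached (1/7) = 1. Collecting the sign flips along the way, the symbol is +1.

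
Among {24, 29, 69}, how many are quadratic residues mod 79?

(24/79) = -1 → non-residue.
(29/79) = -1 → non-residue.
(69/79) = -1 → non-residue.
Total quadratic residues among the 3: 0.

0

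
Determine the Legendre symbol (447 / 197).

Euler's criterion: (447/197) ≡ 53^98 (mod 197).
53^2 ≡ 51 (mod 197)
53^4 ≡ 40 (mod 197)
53^8 ≡ 24 (mod 197)
53^16 ≡ 182 (mod 197)
53^32 ≡ 28 (mod 197)
53^64 ≡ 193 (mod 197)
53^98 = 53^(64+32+2) ≡ 1 (mod 197).
Result is 1, so (447/197) = 1.

1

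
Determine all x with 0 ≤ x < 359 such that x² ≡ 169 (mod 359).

13, 346

Since 359 ≡ 3 (mod 4), a square root of 169 is 169^((359+1)/4) = 169^90 mod 359.
Repeated squaring: 169^2≡200, 169^4≡151, 169^8≡184, 169^16≡110, 169^32≡253, 169^64≡107 (mod 359).
169^90 = 169^(64+16+8+2) ≡ 346 (mod 359).
Check: 346² = 119716 ≡ 169 (mod 359). The two roots are 13 and 346.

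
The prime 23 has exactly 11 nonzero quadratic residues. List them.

1, 2, 3, 4, 6, 8, 9, 12, 13, 16, 18

Square k = 1,…,11 (k and 23−k give the same square):
1²=1, 2²=4, 3²=9, 4²=16, 5²≡2, 6²≡13, 7²≡3, 8²≡18, 9²≡12, 10²≡8, 11²≡6 (mod 23).
So the quadratic residues mod 23 are {1, 2, 3, 4, 6, 8, 9, 12, 13, 16, 18}.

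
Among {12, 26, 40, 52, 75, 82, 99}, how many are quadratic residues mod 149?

(12/149) = -1 → non-residue.
(26/149) = +1 → QR.
(40/149) = -1 → non-residue.
(52/149) = -1 → non-residue.
(75/149) = -1 → non-residue.
(82/149) = +1 → QR.
(99/149) = -1 → non-residue.
Total quadratic residues among the 7: 2.

2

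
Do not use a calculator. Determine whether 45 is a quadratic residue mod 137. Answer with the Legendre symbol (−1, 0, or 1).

Reciprocity: 45 ≡ 1 and 137 ≡ 1 (mod 4), so (45/137) = +(137/45).
Reduce top mod 45: now compute (2/45).
Pull out 2: since 45 ≡ 5 (mod 8), (2/45) = -1.
Reached (1/45) = 1. Collecting the sign flips along the way, the symbol is -1.

-1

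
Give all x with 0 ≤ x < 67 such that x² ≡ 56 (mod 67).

Since 67 ≡ 3 (mod 4), a square root of 56 is 56^((67+1)/4) = 56^17 mod 67.
Repeated squaring: 56^2≡54, 56^4≡35, 56^8≡19, 56^16≡26 (mod 67).
56^17 = 56^(16+1) ≡ 49 (mod 67).
Check: 49² = 2401 ≡ 56 (mod 67). The two roots are 18 and 49.

18, 49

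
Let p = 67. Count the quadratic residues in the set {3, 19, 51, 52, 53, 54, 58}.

(3/67) = -1 → non-residue.
(19/67) = +1 → QR.
(51/67) = -1 → non-residue.
(52/67) = -1 → non-residue.
(53/67) = -1 → non-residue.
(54/67) = +1 → QR.
(58/67) = -1 → non-residue.
Total quadratic residues among the 7: 2.

2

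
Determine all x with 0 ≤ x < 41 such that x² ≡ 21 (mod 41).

12, 29

41 ≡ 1 (mod 4), so we find a root by search.
Trying successive values, 12² = 144 ≡ 21 (mod 41). The other root is 41 − 12 = 29.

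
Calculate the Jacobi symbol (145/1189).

0

Reciprocity: 145 ≡ 1 and 1189 ≡ 1 (mod 4), so (145/1189) = +(1189/145).
Reduce top mod 145: now compute (29/145).
Reciprocity: 29 ≡ 1 and 145 ≡ 1 (mod 4), so (29/145) = +(145/29).
Reduce top mod 29: now compute (0/29).
Top reduces to 0: gcd > 1, so the symbol is 0.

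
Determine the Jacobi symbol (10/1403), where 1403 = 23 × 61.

Pull out 2: since 1403 ≡ 3 (mod 8), (2/1403) = -1.
Reciprocity: 5 ≡ 1 and 1403 ≡ 3 (mod 4), so (5/1403) = +(1403/5).
Reduce top mod 5: now compute (3/5).
Reciprocity: 3 ≡ 3 and 5 ≡ 1 (mod 4), so (3/5) = +(5/3).
Reduce top mod 3: now compute (2/3).
Pull out 2: since 3 ≡ 3 (mod 8), (2/3) = -1.
Reached (1/3) = 1. Collecting the sign flips along the way, the symbol is +1.

1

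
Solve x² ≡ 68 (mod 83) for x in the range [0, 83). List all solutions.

20, 63

Since 83 ≡ 3 (mod 4), a square root of 68 is 68^((83+1)/4) = 68^21 mod 83.
Repeated squaring: 68^2≡59, 68^4≡78, 68^8≡25, 68^16≡44 (mod 83).
68^21 = 68^(16+4+1) ≡ 63 (mod 83).
Check: 63² = 3969 ≡ 68 (mod 83). The two roots are 20 and 63.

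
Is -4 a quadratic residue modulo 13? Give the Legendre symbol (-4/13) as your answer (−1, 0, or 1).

First reduce: -4 ≡ 9 (mod 13).
Reciprocity: 9 ≡ 1 and 13 ≡ 1 (mod 4), so (9/13) = +(13/9).
Reduce top mod 9: now compute (4/9).
Pull out 2^2: since 9 ≡ 1 (mod 8), (2/9) = +1, so (2/9)^2 = +1.
Reached (1/9) = 1. Collecting the sign flips along the way, the symbol is +1.

1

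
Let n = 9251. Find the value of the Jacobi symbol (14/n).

Pull out 2: since 9251 ≡ 3 (mod 8), (2/9251) = -1.
Reciprocity: 7 ≡ 3 and 9251 ≡ 3 (mod 4), so (7/9251) = −(9251/7).
Reduce top mod 7: now compute (4/7).
Pull out 2^2: since 7 ≡ 7 (mod 8), (2/7) = +1, so (2/7)^2 = +1.
Reached (1/7) = 1. Collecting the sign flips along the way, the symbol is +1.

1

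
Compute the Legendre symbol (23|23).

0

First reduce: 23 ≡ 0 (mod 23).
Top reduces to 0: gcd > 1, so the symbol is 0.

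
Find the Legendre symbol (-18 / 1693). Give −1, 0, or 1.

-1

First reduce: -18 ≡ 1675 (mod 1693).
Reciprocity: 1675 ≡ 3 and 1693 ≡ 1 (mod 4), so (1675/1693) = +(1693/1675).
Reduce top mod 1675: now compute (18/1675).
Pull out 2: since 1675 ≡ 3 (mod 8), (2/1675) = -1.
Reciprocity: 9 ≡ 1 and 1675 ≡ 3 (mod 4), so (9/1675) = +(1675/9).
Reduce top mod 9: now compute (1/9).
Reached (1/9) = 1. Collecting the sign flips along the way, the symbol is -1.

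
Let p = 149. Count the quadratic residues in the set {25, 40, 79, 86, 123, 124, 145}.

5

(25/149) = +1 → QR.
(40/149) = -1 → non-residue.
(79/149) = -1 → non-residue.
(86/149) = +1 → QR.
(123/149) = +1 → QR.
(124/149) = +1 → QR.
(145/149) = +1 → QR.
Total quadratic residues among the 7: 5.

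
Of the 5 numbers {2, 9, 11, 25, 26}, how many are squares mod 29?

(2/29) = -1 → non-residue.
(9/29) = +1 → QR.
(11/29) = -1 → non-residue.
(25/29) = +1 → QR.
(26/29) = -1 → non-residue.
Total quadratic residues among the 5: 2.

2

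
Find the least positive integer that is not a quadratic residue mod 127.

3

(2/127) = +1, so 2 is a residue.
(3/127) = −1, so 3 is the smallest positive non-residue mod 127.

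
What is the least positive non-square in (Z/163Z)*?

2

(2/163) = −1, so 2 is the smallest positive non-residue mod 163.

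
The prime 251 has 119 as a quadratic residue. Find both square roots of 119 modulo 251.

Since 251 ≡ 3 (mod 4), a square root of 119 is 119^((251+1)/4) = 119^63 mod 251.
Repeated squaring: 119^2≡105, 119^4≡232, 119^8≡110, 119^16≡52, 119^32≡194 (mod 251).
119^63 = 119^(32+16+8+4+2+1) ≡ 118 (mod 251).
Check: 118² = 13924 ≡ 119 (mod 251). The two roots are 118 and 133.

118, 133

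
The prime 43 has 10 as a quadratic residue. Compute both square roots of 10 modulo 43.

Since 43 ≡ 3 (mod 4), a square root of 10 is 10^((43+1)/4) = 10^11 mod 43.
Repeated squaring: 10^2≡14, 10^4≡24, 10^8≡17 (mod 43).
10^11 = 10^(8+2+1) ≡ 15 (mod 43).
Check: 15² = 225 ≡ 10 (mod 43). The two roots are 15 and 28.

15, 28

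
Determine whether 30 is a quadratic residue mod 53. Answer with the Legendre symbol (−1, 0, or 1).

Euler's criterion: (30/53) ≡ 30^26 (mod 53).
30^2 ≡ 52 (mod 53)
30^4 ≡ 1 (mod 53)
30^8 ≡ 1 (mod 53)
30^16 ≡ 1 (mod 53)
30^26 = 30^(16+8+2) ≡ 52 (mod 53).
Result is 52 ≡ −1, so (30/53) = −1.

-1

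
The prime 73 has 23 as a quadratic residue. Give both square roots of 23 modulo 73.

13, 60

73 ≡ 1 (mod 4), so we find a root by search.
Trying successive values, 13² = 169 ≡ 23 (mod 73). The other root is 73 − 13 = 60.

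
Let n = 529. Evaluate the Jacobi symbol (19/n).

1

Reciprocity: 19 ≡ 3 and 529 ≡ 1 (mod 4), so (19/529) = +(529/19).
Reduce top mod 19: now compute (16/19).
Pull out 2^4: since 19 ≡ 3 (mod 8), (2/19) = -1, so (2/19)^4 = +1.
Reached (1/19) = 1. Collecting the sign flips along the way, the symbol is +1.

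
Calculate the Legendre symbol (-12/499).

1

Euler's criterion: (-12/499) ≡ 487^249 (mod 499).
487^2 ≡ 144 (mod 499)
487^4 ≡ 277 (mod 499)
487^8 ≡ 382 (mod 499)
487^16 ≡ 216 (mod 499)
487^32 ≡ 249 (mod 499)
487^64 ≡ 125 (mod 499)
487^128 ≡ 156 (mod 499)
487^249 = 487^(128+64+32+16+8+1) ≡ 1 (mod 499).
Result is 1, so (-12/499) = 1.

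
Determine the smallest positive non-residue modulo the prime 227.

2

(2/227) = −1, so 2 is the smallest positive non-residue mod 227.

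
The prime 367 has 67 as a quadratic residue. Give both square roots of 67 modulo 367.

165, 202

Since 367 ≡ 3 (mod 4), a square root of 67 is 67^((367+1)/4) = 67^92 mod 367.
Repeated squaring: 67^2≡85, 67^4≡252, 67^8≡13, 67^16≡169, 67^32≡302, 67^64≡188 (mod 367).
67^92 = 67^(64+16+8+4) ≡ 202 (mod 367).
Check: 202² = 40804 ≡ 67 (mod 367). The two roots are 165 and 202.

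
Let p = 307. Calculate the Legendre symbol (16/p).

Pull out 2^4: since 307 ≡ 3 (mod 8), (2/307) = -1, so (2/307)^4 = +1.
Reached (1/307) = 1. Collecting the sign flips along the way, the symbol is +1.

1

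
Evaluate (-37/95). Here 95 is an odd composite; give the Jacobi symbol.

-1

First reduce: -37 ≡ 58 (mod 95).
Pull out 2: since 95 ≡ 7 (mod 8), (2/95) = +1.
Reciprocity: 29 ≡ 1 and 95 ≡ 3 (mod 4), so (29/95) = +(95/29).
Reduce top mod 29: now compute (8/29).
Pull out 2^3: since 29 ≡ 5 (mod 8), (2/29) = -1, so (2/29)^3 = -1.
Reached (1/29) = 1. Collecting the sign flips along the way, the symbol is -1.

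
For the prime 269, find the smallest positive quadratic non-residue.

(2/269) = −1, so 2 is the smallest positive non-residue mod 269.

2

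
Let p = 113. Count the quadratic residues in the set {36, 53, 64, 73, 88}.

(36/113) = +1 → QR.
(53/113) = +1 → QR.
(64/113) = +1 → QR.
(73/113) = -1 → non-residue.
(88/113) = +1 → QR.
Total quadratic residues among the 5: 4.

4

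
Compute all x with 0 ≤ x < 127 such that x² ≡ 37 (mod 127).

52, 75

Since 127 ≡ 3 (mod 4), a square root of 37 is 37^((127+1)/4) = 37^32 mod 127.
Repeated squaring: 37^2≡99, 37^4≡22, 37^8≡103, 37^16≡68, 37^32≡52 (mod 127).
37^32 = 37^(32) ≡ 52 (mod 127).
Check: 52² = 2704 ≡ 37 (mod 127). The two roots are 52 and 75.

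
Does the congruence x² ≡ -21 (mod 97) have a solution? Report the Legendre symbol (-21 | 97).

Euler's criterion: (-21/97) ≡ 76^48 (mod 97).
76^2 ≡ 53 (mod 97)
76^4 ≡ 93 (mod 97)
76^8 ≡ 16 (mod 97)
76^16 ≡ 62 (mod 97)
76^32 ≡ 61 (mod 97)
76^48 = 76^(32+16) ≡ 96 (mod 97).
Result is 96 ≡ −1, so (-21/97) = −1.

-1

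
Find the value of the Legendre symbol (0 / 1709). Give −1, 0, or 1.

0

Top reduces to 0: gcd > 1, so the symbol is 0.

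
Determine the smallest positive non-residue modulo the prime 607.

(2/607) = +1, so 2 is a residue.
(3/607) = −1, so 3 is the smallest positive non-residue mod 607.

3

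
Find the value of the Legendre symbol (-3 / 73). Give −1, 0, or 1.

First reduce: -3 ≡ 70 (mod 73).
Pull out 2: since 73 ≡ 1 (mod 8), (2/73) = +1.
Reciprocity: 35 ≡ 3 and 73 ≡ 1 (mod 4), so (35/73) = +(73/35).
Reduce top mod 35: now compute (3/35).
Reciprocity: 3 ≡ 3 and 35 ≡ 3 (mod 4), so (3/35) = −(35/3).
Reduce top mod 3: now compute (2/3).
Pull out 2: since 3 ≡ 3 (mod 8), (2/3) = -1.
Reached (1/3) = 1. Collecting the sign flips along the way, the symbol is +1.

1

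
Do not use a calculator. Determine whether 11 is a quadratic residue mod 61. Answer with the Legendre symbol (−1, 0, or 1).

-1

Reciprocity: 11 ≡ 3 and 61 ≡ 1 (mod 4), so (11/61) = +(61/11).
Reduce top mod 11: now compute (6/11).
Pull out 2: since 11 ≡ 3 (mod 8), (2/11) = -1.
Reciprocity: 3 ≡ 3 and 11 ≡ 3 (mod 4), so (3/11) = −(11/3).
Reduce top mod 3: now compute (2/3).
Pull out 2: since 3 ≡ 3 (mod 8), (2/3) = -1.
Reached (1/3) = 1. Collecting the sign flips along the way, the symbol is -1.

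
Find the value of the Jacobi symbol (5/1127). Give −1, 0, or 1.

-1

Reciprocity: 5 ≡ 1 and 1127 ≡ 3 (mod 4), so (5/1127) = +(1127/5).
Reduce top mod 5: now compute (2/5).
Pull out 2: since 5 ≡ 5 (mod 8), (2/5) = -1.
Reached (1/5) = 1. Collecting the sign flips along the way, the symbol is -1.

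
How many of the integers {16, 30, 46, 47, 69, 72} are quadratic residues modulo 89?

4

(16/89) = +1 → QR.
(30/89) = -1 → non-residue.
(46/89) = -1 → non-residue.
(47/89) = +1 → QR.
(69/89) = +1 → QR.
(72/89) = +1 → QR.
Total quadratic residues among the 6: 4.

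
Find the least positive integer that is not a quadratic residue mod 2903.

(2/2903) = +1, so 2 is a residue.
(3/2903) = +1, so 3 is a residue.
(4/2903) = +1, so 4 is a residue.
(5/2903) = −1, so 5 is the smallest positive non-residue mod 2903.

5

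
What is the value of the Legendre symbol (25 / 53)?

Reciprocity: 25 ≡ 1 and 53 ≡ 1 (mod 4), so (25/53) = +(53/25).
Reduce top mod 25: now compute (3/25).
Reciprocity: 3 ≡ 3 and 25 ≡ 1 (mod 4), so (3/25) = +(25/3).
Reduce top mod 3: now compute (1/3).
Reached (1/3) = 1. Collecting the sign flips along the way, the symbol is +1.

1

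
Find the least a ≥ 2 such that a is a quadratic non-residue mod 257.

3

(2/257) = +1, so 2 is a residue.
(3/257) = −1, so 3 is the smallest positive non-residue mod 257.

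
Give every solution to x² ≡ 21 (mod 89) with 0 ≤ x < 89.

89 ≡ 1 (mod 4), so we find a root by search.
Trying successive values, 33² = 1089 ≡ 21 (mod 89). The other root is 89 − 33 = 56.

33, 56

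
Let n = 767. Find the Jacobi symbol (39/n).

0

Reciprocity: 39 ≡ 3 and 767 ≡ 3 (mod 4), so (39/767) = −(767/39).
Reduce top mod 39: now compute (26/39).
Pull out 2: since 39 ≡ 7 (mod 8), (2/39) = +1.
Reciprocity: 13 ≡ 1 and 39 ≡ 3 (mod 4), so (13/39) = +(39/13).
Reduce top mod 13: now compute (0/13).
Top reduces to 0: gcd > 1, so the symbol is 0.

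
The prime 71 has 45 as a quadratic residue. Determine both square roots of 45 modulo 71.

20, 51

Since 71 ≡ 3 (mod 4), a square root of 45 is 45^((71+1)/4) = 45^18 mod 71.
Repeated squaring: 45^2≡37, 45^4≡20, 45^8≡45, 45^16≡37 (mod 71).
45^18 = 45^(16+2) ≡ 20 (mod 71).
Check: 20² = 400 ≡ 45 (mod 71). The two roots are 20 and 51.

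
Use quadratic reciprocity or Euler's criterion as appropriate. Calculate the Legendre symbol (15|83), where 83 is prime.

Reciprocity: 15 ≡ 3 and 83 ≡ 3 (mod 4), so (15/83) = −(83/15).
Reduce top mod 15: now compute (8/15).
Pull out 2^3: since 15 ≡ 7 (mod 8), (2/15) = +1, so (2/15)^3 = +1.
Reached (1/15) = 1. Collecting the sign flips along the way, the symbol is -1.

-1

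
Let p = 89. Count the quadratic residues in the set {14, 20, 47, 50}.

3

(14/89) = -1 → non-residue.
(20/89) = +1 → QR.
(47/89) = +1 → QR.
(50/89) = +1 → QR.
Total quadratic residues among the 4: 3.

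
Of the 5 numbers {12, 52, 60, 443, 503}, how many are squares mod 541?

2

(12/541) = +1 → QR.
(52/541) = -1 → non-residue.
(60/541) = +1 → QR.
(443/541) = -1 → non-residue.
(503/541) = -1 → non-residue.
Total quadratic residues among the 5: 2.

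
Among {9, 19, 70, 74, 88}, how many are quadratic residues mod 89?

(9/89) = +1 → QR.
(19/89) = -1 → non-residue.
(70/89) = -1 → non-residue.
(74/89) = -1 → non-residue.
(88/89) = +1 → QR.
Total quadratic residues among the 5: 2.

2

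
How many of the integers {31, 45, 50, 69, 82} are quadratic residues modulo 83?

(31/83) = +1 → QR.
(45/83) = -1 → non-residue.
(50/83) = -1 → non-residue.
(69/83) = +1 → QR.
(82/83) = -1 → non-residue.
Total quadratic residues among the 5: 2.

2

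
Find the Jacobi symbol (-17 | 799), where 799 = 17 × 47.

First reduce: -17 ≡ 782 (mod 799).
Pull out 2: since 799 ≡ 7 (mod 8), (2/799) = +1.
Reciprocity: 391 ≡ 3 and 799 ≡ 3 (mod 4), so (391/799) = −(799/391).
Reduce top mod 391: now compute (17/391).
Reciprocity: 17 ≡ 1 and 391 ≡ 3 (mod 4), so (17/391) = +(391/17).
Reduce top mod 17: now compute (0/17).
Top reduces to 0: gcd > 1, so the symbol is 0.

0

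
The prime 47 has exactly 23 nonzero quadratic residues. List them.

1,2,3,4,6,7,8,9,12,14,16,17,18,21,24,25,27,28,32,34,36,37,42

Square k = 1,…,23 (k and 47−k give the same square):
1²=1, 2²=4, 3²=9, 4²=16, 5²=25, 6²=36, 7²≡2, 8²≡17, 9²≡34, 10²≡6, 11²≡27, 12²≡3, 13²≡28, 14²≡8, 15²≡37, 16²≡21, 17²≡7, 18²≡42, 19²≡32, 20²≡24, 21²≡18, 22²≡14, 23²≡12 (mod 47).
So the quadratic residues mod 47 are {1, 2, 3, 4, 6, 7, 8, 9, 12, 14, 16, 17, 18, 21, 24, 25, 27, 28, 32, 34, 36, 37, 42}.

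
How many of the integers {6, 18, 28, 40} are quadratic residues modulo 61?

(6/61) = -1 → non-residue.
(18/61) = -1 → non-residue.
(28/61) = -1 → non-residue.
(40/61) = -1 → non-residue.
Total quadratic residues among the 4: 0.

0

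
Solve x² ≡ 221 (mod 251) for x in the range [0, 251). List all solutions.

35, 216

Since 251 ≡ 3 (mod 4), a square root of 221 is 221^((251+1)/4) = 221^63 mod 251.
Repeated squaring: 221^2≡147, 221^4≡23, 221^8≡27, 221^16≡227, 221^32≡74 (mod 251).
221^63 = 221^(32+16+8+4+2+1) ≡ 35 (mod 251).
Check: 35² = 1225 ≡ 221 (mod 251). The two roots are 35 and 216.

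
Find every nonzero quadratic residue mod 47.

Square k = 1,…,23 (k and 47−k give the same square):
1²=1, 2²=4, 3²=9, 4²=16, 5²=25, 6²=36, 7²≡2, 8²≡17, 9²≡34, 10²≡6, 11²≡27, 12²≡3, 13²≡28, 14²≡8, 15²≡37, 16²≡21, 17²≡7, 18²≡42, 19²≡32, 20²≡24, 21²≡18, 22²≡14, 23²≡12 (mod 47).
So the quadratic residues mod 47 are {1, 2, 3, 4, 6, 7, 8, 9, 12, 14, 16, 17, 18, 21, 24, 25, 27, 28, 32, 34, 36, 37, 42}.

1,2,3,4,6,7,8,9,12,14,16,17,18,21,24,25,27,28,32,34,36,37,42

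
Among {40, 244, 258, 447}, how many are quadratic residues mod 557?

(40/557) = +1 → QR.
(244/557) = -1 → non-residue.
(258/557) = +1 → QR.
(447/557) = -1 → non-residue.
Total quadratic residues among the 4: 2.

2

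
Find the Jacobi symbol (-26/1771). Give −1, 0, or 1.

1

First reduce: -26 ≡ 1745 (mod 1771).
Reciprocity: 1745 ≡ 1 and 1771 ≡ 3 (mod 4), so (1745/1771) = +(1771/1745).
Reduce top mod 1745: now compute (26/1745).
Pull out 2: since 1745 ≡ 1 (mod 8), (2/1745) = +1.
Reciprocity: 13 ≡ 1 and 1745 ≡ 1 (mod 4), so (13/1745) = +(1745/13).
Reduce top mod 13: now compute (3/13).
Reciprocity: 3 ≡ 3 and 13 ≡ 1 (mod 4), so (3/13) = +(13/3).
Reduce top mod 3: now compute (1/3).
Reached (1/3) = 1. Collecting the sign flips along the way, the symbol is +1.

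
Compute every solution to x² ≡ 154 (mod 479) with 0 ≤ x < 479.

208, 271

Since 479 ≡ 3 (mod 4), a square root of 154 is 154^((479+1)/4) = 154^120 mod 479.
Repeated squaring: 154^2≡245, 154^4≡150, 154^8≡466, 154^16≡169, 154^32≡300, 154^64≡427 (mod 479).
154^120 = 154^(64+32+16+8) ≡ 271 (mod 479).
Check: 271² = 73441 ≡ 154 (mod 479). The two roots are 208 and 271.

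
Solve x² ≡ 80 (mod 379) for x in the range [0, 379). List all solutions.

156, 223

Since 379 ≡ 3 (mod 4), a square root of 80 is 80^((379+1)/4) = 80^95 mod 379.
Repeated squaring: 80^2≡336, 80^4≡333, 80^8≡221, 80^16≡329, 80^32≡226, 80^64≡290 (mod 379).
80^95 = 80^(64+16+8+4+2+1) ≡ 156 (mod 379).
Check: 156² = 24336 ≡ 80 (mod 379). The two roots are 156 and 223.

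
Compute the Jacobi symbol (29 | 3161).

0

Reciprocity: 29 ≡ 1 and 3161 ≡ 1 (mod 4), so (29/3161) = +(3161/29).
Reduce top mod 29: now compute (0/29).
Top reduces to 0: gcd > 1, so the symbol is 0.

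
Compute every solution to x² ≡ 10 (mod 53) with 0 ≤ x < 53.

13, 40

53 ≡ 1 (mod 4), so we find a root by search.
Trying successive values, 13² = 169 ≡ 10 (mod 53). The other root is 53 − 13 = 40.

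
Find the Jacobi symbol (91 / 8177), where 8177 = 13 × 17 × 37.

0

Reciprocity: 91 ≡ 3 and 8177 ≡ 1 (mod 4), so (91/8177) = +(8177/91).
Reduce top mod 91: now compute (78/91).
Pull out 2: since 91 ≡ 3 (mod 8), (2/91) = -1.
Reciprocity: 39 ≡ 3 and 91 ≡ 3 (mod 4), so (39/91) = −(91/39).
Reduce top mod 39: now compute (13/39).
Reciprocity: 13 ≡ 1 and 39 ≡ 3 (mod 4), so (13/39) = +(39/13).
Reduce top mod 13: now compute (0/13).
Top reduces to 0: gcd > 1, so the symbol is 0.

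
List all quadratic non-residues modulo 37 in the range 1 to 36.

2,5,6,8,13,14,15,17,18,19,20,22,23,24,29,31,32,35

Square k = 1,…,18 (k and 37−k give the same square):
1²=1, 2²=4, 3²=9, 4²=16, 5²=25, 6²=36, 7²≡12, 8²≡27, 9²≡7, 10²≡26, 11²≡10, 12²≡33, 13²≡21, 14²≡11, 15²≡3, 16²≡34, 17²≡30, 18²≡28 (mod 37).
The residues are {1, 3, 4, 7, 9, 10, 11, 12, 16, 21, 25, 26, 27, 28, 30, 33, 34, 36}; the non-residues are the remaining 18 nonzero classes.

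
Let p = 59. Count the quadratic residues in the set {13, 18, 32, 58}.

(13/59) = -1 → non-residue.
(18/59) = -1 → non-residue.
(32/59) = -1 → non-residue.
(58/59) = -1 → non-residue.
Total quadratic residues among the 4: 0.

0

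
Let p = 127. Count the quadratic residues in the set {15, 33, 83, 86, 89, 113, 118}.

(15/127) = +1 → QR.
(33/127) = -1 → non-residue.
(83/127) = -1 → non-residue.
(86/127) = -1 → non-residue.
(89/127) = -1 → non-residue.
(113/127) = +1 → QR.
(118/127) = -1 → non-residue.
Total quadratic residues among the 7: 2.

2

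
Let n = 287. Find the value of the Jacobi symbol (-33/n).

First reduce: -33 ≡ 254 (mod 287).
Pull out 2: since 287 ≡ 7 (mod 8), (2/287) = +1.
Reciprocity: 127 ≡ 3 and 287 ≡ 3 (mod 4), so (127/287) = −(287/127).
Reduce top mod 127: now compute (33/127).
Reciprocity: 33 ≡ 1 and 127 ≡ 3 (mod 4), so (33/127) = +(127/33).
Reduce top mod 33: now compute (28/33).
Pull out 2^2: since 33 ≡ 1 (mod 8), (2/33) = +1, so (2/33)^2 = +1.
Reciprocity: 7 ≡ 3 and 33 ≡ 1 (mod 4), so (7/33) = +(33/7).
Reduce top mod 7: now compute (5/7).
Reciprocity: 5 ≡ 1 and 7 ≡ 3 (mod 4), so (5/7) = +(7/5).
Reduce top mod 5: now compute (2/5).
Pull out 2: since 5 ≡ 5 (mod 8), (2/5) = -1.
Reached (1/5) = 1. Collecting the sign flips along the way, the symbol is +1.

1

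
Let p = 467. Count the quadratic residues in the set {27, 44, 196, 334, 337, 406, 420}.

4

(27/467) = +1 → QR.
(44/467) = -1 → non-residue.
(196/467) = +1 → QR.
(334/467) = +1 → QR.
(337/467) = -1 → non-residue.
(406/467) = +1 → QR.
(420/467) = -1 → non-residue.
Total quadratic residues among the 7: 4.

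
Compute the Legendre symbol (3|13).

1

Reciprocity: 3 ≡ 3 and 13 ≡ 1 (mod 4), so (3/13) = +(13/3).
Reduce top mod 3: now compute (1/3).
Reached (1/3) = 1. Collecting the sign flips along the way, the symbol is +1.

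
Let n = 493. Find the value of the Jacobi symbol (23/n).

Reciprocity: 23 ≡ 3 and 493 ≡ 1 (mod 4), so (23/493) = +(493/23).
Reduce top mod 23: now compute (10/23).
Pull out 2: since 23 ≡ 7 (mod 8), (2/23) = +1.
Reciprocity: 5 ≡ 1 and 23 ≡ 3 (mod 4), so (5/23) = +(23/5).
Reduce top mod 5: now compute (3/5).
Reciprocity: 3 ≡ 3 and 5 ≡ 1 (mod 4), so (3/5) = +(5/3).
Reduce top mod 3: now compute (2/3).
Pull out 2: since 3 ≡ 3 (mod 8), (2/3) = -1.
Reached (1/3) = 1. Collecting the sign flips along the way, the symbol is -1.

-1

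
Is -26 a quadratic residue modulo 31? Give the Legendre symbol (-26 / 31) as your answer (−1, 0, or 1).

First reduce: -26 ≡ 5 (mod 31).
Reciprocity: 5 ≡ 1 and 31 ≡ 3 (mod 4), so (5/31) = +(31/5).
Reduce top mod 5: now compute (1/5).
Reached (1/5) = 1. Collecting the sign flips along the way, the symbol is +1.

1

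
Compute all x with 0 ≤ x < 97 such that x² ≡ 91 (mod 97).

97 ≡ 1 (mod 4), so we find a root by search.
Trying successive values, 24² = 576 ≡ 91 (mod 97). The other root is 97 − 24 = 73.

24, 73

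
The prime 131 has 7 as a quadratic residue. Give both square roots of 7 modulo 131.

Since 131 ≡ 3 (mod 4), a square root of 7 is 7^((131+1)/4) = 7^33 mod 131.
Repeated squaring: 7^2≡49, 7^4≡43, 7^8≡15, 7^16≡94, 7^32≡59 (mod 131).
7^33 = 7^(32+1) ≡ 20 (mod 131).
Check: 20² = 400 ≡ 7 (mod 131). The two roots are 20 and 111.

20, 111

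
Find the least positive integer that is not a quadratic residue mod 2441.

3

(2/2441) = +1, so 2 is a residue.
(3/2441) = −1, so 3 is the smallest positive non-residue mod 2441.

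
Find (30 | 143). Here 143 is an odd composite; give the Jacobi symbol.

Pull out 2: since 143 ≡ 7 (mod 8), (2/143) = +1.
Reciprocity: 15 ≡ 3 and 143 ≡ 3 (mod 4), so (15/143) = −(143/15).
Reduce top mod 15: now compute (8/15).
Pull out 2^3: since 15 ≡ 7 (mod 8), (2/15) = +1, so (2/15)^3 = +1.
Reached (1/15) = 1. Collecting the sign flips along the way, the symbol is -1.

-1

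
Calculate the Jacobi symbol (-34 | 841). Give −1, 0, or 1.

First reduce: -34 ≡ 807 (mod 841).
Reciprocity: 807 ≡ 3 and 841 ≡ 1 (mod 4), so (807/841) = +(841/807).
Reduce top mod 807: now compute (34/807).
Pull out 2: since 807 ≡ 7 (mod 8), (2/807) = +1.
Reciprocity: 17 ≡ 1 and 807 ≡ 3 (mod 4), so (17/807) = +(807/17).
Reduce top mod 17: now compute (8/17).
Pull out 2^3: since 17 ≡ 1 (mod 8), (2/17) = +1, so (2/17)^3 = +1.
Reached (1/17) = 1. Collecting the sign flips along the way, the symbol is +1.

1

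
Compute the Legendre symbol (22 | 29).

Euler's criterion: (22/29) ≡ 22^14 (mod 29).
22^2 ≡ 20 (mod 29)
22^4 ≡ 23 (mod 29)
22^8 ≡ 7 (mod 29)
22^14 = 22^(8+4+2) ≡ 1 (mod 29).
Result is 1, so (22/29) = 1.

1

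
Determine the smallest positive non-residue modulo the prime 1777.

(2/1777) = +1, so 2 is a residue.
(3/1777) = +1, so 3 is a residue.
(4/1777) = +1, so 4 is a residue.
(5/1777) = −1, so 5 is the smallest positive non-residue mod 1777.

5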